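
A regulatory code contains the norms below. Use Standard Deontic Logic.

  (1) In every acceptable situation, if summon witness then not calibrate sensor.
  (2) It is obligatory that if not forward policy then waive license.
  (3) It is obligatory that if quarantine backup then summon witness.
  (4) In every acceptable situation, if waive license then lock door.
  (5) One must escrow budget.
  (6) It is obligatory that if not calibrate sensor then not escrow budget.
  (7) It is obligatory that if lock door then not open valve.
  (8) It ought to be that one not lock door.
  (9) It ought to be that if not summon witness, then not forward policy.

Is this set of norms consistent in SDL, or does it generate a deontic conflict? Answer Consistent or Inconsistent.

From premise 8 we have O(¬lock_door).
Premise 4, O(waive_license → lock_door), contraposes to O(¬lock_door → ¬waive_license); with O(¬lock_door) we get O(¬waive_license).
The contrapositive of premise 2 (O(¬forward_policy → waive_license)) is O(¬waive_license → forward_policy), and O(¬waive_license) is already established, so O(forward_policy).
Premise 9, O(¬summon_witness → ¬forward_policy), contraposes to O(forward_policy → summon_witness); with O(forward_policy) we get O(summon_witness).
Applying K to premise 1 (O(summon_witness → ¬calibrate_sensor)) and O(summon_witness) yields O(¬calibrate_sensor).
From O(¬calibrate_sensor) and premise 6, O(¬calibrate_sensor → ¬escrow_budget), we obtain O(¬escrow_budget).
However, premise 5 gives O(escrow_budget).
We now have both O(¬escrow_budget) and O(escrow_budget) — escrow_budget is simultaneously obligatory and forbidden, violating the D-axiom.

Inconsistent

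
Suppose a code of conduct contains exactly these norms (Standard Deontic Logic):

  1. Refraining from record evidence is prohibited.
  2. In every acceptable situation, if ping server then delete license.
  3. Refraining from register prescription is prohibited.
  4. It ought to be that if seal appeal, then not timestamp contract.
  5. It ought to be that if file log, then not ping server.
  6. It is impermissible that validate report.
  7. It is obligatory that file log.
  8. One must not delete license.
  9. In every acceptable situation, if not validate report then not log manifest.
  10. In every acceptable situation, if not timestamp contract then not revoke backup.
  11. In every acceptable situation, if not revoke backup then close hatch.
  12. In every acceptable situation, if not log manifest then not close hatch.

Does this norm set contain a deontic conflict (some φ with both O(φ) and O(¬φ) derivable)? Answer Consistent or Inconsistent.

Premise 2 is O(ping_server → delete_license), but O(ping_server) is not derivable from the premises, so it does not yield O(delete_license).
So O(delete_license) is not derivable, and the apparent clash with O(¬delete_license) does not arise.
A world satisfying every obligation exists (e.g. close_hatch=false, delete_license=false, file_log=true, log_manifest=false, ping_server=false, record_evidence=true, register_prescription=true, revoke_backup=true, seal_appeal=false, timestamp_contract=true, validate_report=false); no atom is both obligatory and forbidden, so the set is consistent.

Consistent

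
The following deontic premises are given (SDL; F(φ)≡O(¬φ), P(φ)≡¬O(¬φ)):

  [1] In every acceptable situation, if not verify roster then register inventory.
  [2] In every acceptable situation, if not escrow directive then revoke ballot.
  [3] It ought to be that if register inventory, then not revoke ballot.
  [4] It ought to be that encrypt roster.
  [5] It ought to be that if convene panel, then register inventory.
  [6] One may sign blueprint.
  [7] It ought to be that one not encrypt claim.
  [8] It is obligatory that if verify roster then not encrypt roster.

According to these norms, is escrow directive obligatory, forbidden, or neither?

From premise 4 we have O(encrypt_roster).
The contrapositive of premise 8 (O(verify_roster → ¬encrypt_roster)) is O(encrypt_roster → ¬verify_roster), and O(encrypt_roster) is already established, so O(¬verify_roster).
From O(¬verify_roster) and premise 1, O(¬verify_roster → register_inventory), we obtain O(register_inventory).
With premise 3, O(register_inventory → ¬revoke_ballot), the K-axiom yields O(¬revoke_ballot).
The contrapositive of premise 2 (O(¬escrow_directive → revoke_ballot)) is O(¬revoke_ballot → escrow_directive), and O(¬revoke_ballot) is already established, so O(escrow_directive).
Premises 5, 6, 7 do not contribute to this derivation.
Hence escrow_directive is obligatory.

Obligatory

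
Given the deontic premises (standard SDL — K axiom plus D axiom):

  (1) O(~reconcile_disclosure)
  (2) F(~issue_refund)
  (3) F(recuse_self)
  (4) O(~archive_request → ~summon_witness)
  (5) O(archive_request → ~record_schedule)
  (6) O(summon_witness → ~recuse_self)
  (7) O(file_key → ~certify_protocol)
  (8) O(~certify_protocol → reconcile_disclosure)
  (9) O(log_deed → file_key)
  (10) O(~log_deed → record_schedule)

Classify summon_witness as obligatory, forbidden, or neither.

Forbidden

Premise 1 gives O(~reconcile_disclosure).
Premise 8 is O(~certify_protocol → reconcile_disclosure); contrapositively O(~reconcile_disclosure → certify_protocol). Since O(~reconcile_disclosure) holds, K gives O(certify_protocol).
Premise 7 is O(file_key → ~certify_protocol); contrapositively O(certify_protocol → ~file_key). Since O(certify_protocol) holds, K gives O(~file_key).
Premise 9 is O(log_deed → file_key); contrapositively O(~file_key → ~log_deed). Since O(~file_key) holds, K gives O(~log_deed).
Applying K to premise 10 (O(~log_deed → record_schedule)) and O(~log_deed) yields O(record_schedule).
Premise 5, O(archive_request → ~record_schedule), contraposes to O(record_schedule → ~archive_request); with O(record_schedule) we get O(~archive_request).
Premise 4 is O(~archive_request → ~summon_witness); since O(~archive_request), deontic closure gives O(~summon_witness).
Premises 2, 3, 6 do not contribute to this derivation.
Thus O(~summon_witness), which is F(summon_witness): summon_witness is forbidden.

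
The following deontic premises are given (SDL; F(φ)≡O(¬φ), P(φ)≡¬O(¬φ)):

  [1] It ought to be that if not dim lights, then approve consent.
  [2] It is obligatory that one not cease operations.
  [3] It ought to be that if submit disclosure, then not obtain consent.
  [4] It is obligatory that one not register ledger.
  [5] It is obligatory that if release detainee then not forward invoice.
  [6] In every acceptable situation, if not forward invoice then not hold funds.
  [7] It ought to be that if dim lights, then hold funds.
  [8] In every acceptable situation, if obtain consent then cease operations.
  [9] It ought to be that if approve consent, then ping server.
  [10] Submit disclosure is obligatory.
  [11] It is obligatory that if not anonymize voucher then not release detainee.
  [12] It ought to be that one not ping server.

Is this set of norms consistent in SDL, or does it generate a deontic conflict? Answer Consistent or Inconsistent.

Premise 8 is O(obtain_consent → cease_operations), but O(obtain_consent) is not derivable from the premises, so it does not yield O(cease_operations).
So O(cease_operations) is not derivable, and the apparent clash with O(¬cease_operations) does not arise.
A world satisfying every obligation exists (e.g. anonymize_voucher=false, approve_consent=false, cease_operations=false, dim_lights=true, forward_invoice=true, hold_funds=true, obtain_consent=false, ping_server=false, register_ledger=false, release_detainee=false, submit_disclosure=true); no atom is both obligatory and forbidden, so the set is consistent.

Consistent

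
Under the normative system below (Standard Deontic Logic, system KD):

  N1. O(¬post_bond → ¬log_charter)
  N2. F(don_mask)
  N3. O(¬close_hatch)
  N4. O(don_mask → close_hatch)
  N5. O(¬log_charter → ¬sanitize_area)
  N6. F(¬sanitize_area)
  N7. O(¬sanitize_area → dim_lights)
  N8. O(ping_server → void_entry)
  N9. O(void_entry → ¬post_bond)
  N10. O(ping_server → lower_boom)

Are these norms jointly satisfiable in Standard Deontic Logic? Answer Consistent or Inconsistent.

Premise 4 is O(don_mask → close_hatch), but O(don_mask) is not derivable from the premises, so it does not yield O(close_hatch).
So O(close_hatch) is not derivable, and the apparent clash with O(¬close_hatch) does not arise.
A world satisfying every obligation exists (e.g. close_hatch=false, dim_lights=false, don_mask=false, log_charter=true, lower_boom=false, ping_server=false, post_bond=true, sanitize_area=true, void_entry=false); no atom is both obligatory and forbidden, so the set is consistent.

Consistent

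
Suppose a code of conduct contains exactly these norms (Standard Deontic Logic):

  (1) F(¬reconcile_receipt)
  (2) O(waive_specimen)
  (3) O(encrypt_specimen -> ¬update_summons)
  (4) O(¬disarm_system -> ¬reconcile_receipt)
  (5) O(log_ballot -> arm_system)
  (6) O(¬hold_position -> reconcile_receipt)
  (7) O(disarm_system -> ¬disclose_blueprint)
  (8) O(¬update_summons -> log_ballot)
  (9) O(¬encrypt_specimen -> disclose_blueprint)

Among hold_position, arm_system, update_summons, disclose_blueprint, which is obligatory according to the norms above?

arm_system

Premise 1 is F(¬reconcile_receipt), i.e. O(reconcile_receipt).
Premise 4, O(¬disarm_system -> ¬reconcile_receipt), contraposes to O(reconcile_receipt -> disarm_system); with O(reconcile_receipt) we get O(disarm_system).
Applying K to premise 7 (O(disarm_system -> ¬disclose_blueprint)) and O(disarm_system) yields O(¬disclose_blueprint).
Premise 9, O(¬encrypt_specimen -> disclose_blueprint), contraposes to O(¬disclose_blueprint -> encrypt_specimen); with O(¬disclose_blueprint) we get O(encrypt_specimen).
With premise 3, O(encrypt_specimen -> ¬update_summons), the K-axiom yields O(¬update_summons).
Applying K to premise 8 (O(¬update_summons -> log_ballot)) and O(¬update_summons) yields O(log_ballot).
With premise 5, O(log_ballot -> arm_system), the K-axiom yields O(arm_system).
So O(arm_system) holds — arm_system is obligatory. None of the other listed options is made obligatory by any chain of premises.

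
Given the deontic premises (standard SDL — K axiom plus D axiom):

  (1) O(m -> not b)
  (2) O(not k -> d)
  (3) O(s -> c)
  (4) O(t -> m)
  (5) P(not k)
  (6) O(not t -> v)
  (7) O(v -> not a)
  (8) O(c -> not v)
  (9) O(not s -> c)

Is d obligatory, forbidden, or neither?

Premise 2 is O(not k -> d), but O(not k) is not derivable from the premises (the permission P(not k) asserts only not O(k), not O(not k)), so it does not yield O(d).
No premise or chain of K-axiom applications forces O(d), and none forces O(not d). So d is neither obligatory nor forbidden under these norms.

Neither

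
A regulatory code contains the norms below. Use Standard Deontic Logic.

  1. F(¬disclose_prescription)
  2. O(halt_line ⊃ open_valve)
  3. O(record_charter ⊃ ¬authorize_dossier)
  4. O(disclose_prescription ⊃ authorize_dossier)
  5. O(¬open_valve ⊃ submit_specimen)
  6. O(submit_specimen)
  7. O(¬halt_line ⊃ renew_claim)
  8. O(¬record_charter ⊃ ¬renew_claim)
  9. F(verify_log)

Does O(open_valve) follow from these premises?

Premise 1 is F(¬disclose_prescription), i.e. O(disclose_prescription).
Applying K to premise 4 (O(disclose_prescription ⊃ authorize_dossier)) and O(disclose_prescription) yields O(authorize_dossier).
Premise 3 is O(record_charter ⊃ ¬authorize_dossier); contrapositively O(authorize_dossier ⊃ ¬record_charter). Since O(authorize_dossier) holds, K gives O(¬record_charter).
Premise 8 is O(¬record_charter ⊃ ¬renew_claim); since O(¬record_charter), deontic closure gives O(¬renew_claim).
The contrapositive of premise 7 (O(¬halt_line ⊃ renew_claim)) is O(¬renew_claim ⊃ halt_line), and O(¬renew_claim) is already established, so O(halt_line).
From O(halt_line) and premise 2, O(halt_line ⊃ open_valve), we obtain O(open_valve).
Premises 5, 6, 9 do not contribute to this derivation.
So O(open_valve) follows.

Yes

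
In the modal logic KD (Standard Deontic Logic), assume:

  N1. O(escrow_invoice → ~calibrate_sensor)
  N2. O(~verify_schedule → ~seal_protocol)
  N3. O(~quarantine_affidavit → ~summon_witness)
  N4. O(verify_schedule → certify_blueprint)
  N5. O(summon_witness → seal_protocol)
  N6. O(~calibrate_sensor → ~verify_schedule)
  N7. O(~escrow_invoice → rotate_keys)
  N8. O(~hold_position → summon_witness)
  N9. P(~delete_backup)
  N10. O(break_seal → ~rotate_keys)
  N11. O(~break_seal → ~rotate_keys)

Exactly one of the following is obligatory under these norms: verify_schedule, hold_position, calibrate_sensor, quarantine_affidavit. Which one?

Premises 11 and 10 are O(~break_seal → ~rotate_keys) and O(break_seal → ~rotate_keys); every ideal world satisfies ~break_seal or break_seal, so in either case ~rotate_keys holds — hence O(~rotate_keys).
Premise 7 is O(~escrow_invoice → rotate_keys); contrapositively O(~rotate_keys → escrow_invoice). Since O(~rotate_keys) holds, K gives O(escrow_invoice).
From O(escrow_invoice) and premise 1, O(escrow_invoice → ~calibrate_sensor), we obtain O(~calibrate_sensor).
Premise 6 is O(~calibrate_sensor → ~verify_schedule); since O(~calibrate_sensor), deontic closure gives O(~verify_schedule).
From O(~verify_schedule) and premise 2, O(~verify_schedule → ~seal_protocol), we obtain O(~seal_protocol).
Premise 5, O(summon_witness → seal_protocol), contraposes to O(~seal_protocol → ~summon_witness); with O(~seal_protocol) we get O(~summon_witness).
Premise 8, O(~hold_position → summon_witness), contraposes to O(~summon_witness → hold_position); with O(~summon_witness) we get O(hold_position).
So O(hold_position) holds — hold_position is obligatory. None of the other listed options is made obligatory by any chain of premises.

hold_position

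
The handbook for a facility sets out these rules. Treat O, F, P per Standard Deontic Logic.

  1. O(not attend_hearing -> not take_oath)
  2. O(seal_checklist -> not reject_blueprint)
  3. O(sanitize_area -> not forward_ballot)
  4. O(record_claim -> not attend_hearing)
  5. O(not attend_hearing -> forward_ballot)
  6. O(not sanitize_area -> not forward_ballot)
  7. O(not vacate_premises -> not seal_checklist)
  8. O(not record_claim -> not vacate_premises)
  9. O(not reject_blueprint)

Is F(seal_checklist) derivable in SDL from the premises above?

Yes

Premises 3 and 6 are O(sanitize_area -> not forward_ballot) and O(not sanitize_area -> not forward_ballot); every ideal world satisfies sanitize_area or not sanitize_area, so in either case not forward_ballot holds — hence O(not forward_ballot).
Premise 5, O(not attend_hearing -> forward_ballot), contraposes to O(not forward_ballot -> attend_hearing); with O(not forward_ballot) we get O(attend_hearing).
The contrapositive of premise 4 (O(record_claim -> not attend_hearing)) is O(attend_hearing -> not record_claim), and O(attend_hearing) is already established, so O(not record_claim).
Premise 8 is O(not record_claim -> not vacate_premises); since O(not record_claim), deontic closure gives O(not vacate_premises).
From O(not vacate_premises) and premise 7, O(not vacate_premises -> not seal_checklist), we obtain O(not seal_checklist).
Premises 1, 2, 9 do not contribute to this derivation.
So O(not seal_checklist) holds, i.e. F(seal_checklist). The claim follows.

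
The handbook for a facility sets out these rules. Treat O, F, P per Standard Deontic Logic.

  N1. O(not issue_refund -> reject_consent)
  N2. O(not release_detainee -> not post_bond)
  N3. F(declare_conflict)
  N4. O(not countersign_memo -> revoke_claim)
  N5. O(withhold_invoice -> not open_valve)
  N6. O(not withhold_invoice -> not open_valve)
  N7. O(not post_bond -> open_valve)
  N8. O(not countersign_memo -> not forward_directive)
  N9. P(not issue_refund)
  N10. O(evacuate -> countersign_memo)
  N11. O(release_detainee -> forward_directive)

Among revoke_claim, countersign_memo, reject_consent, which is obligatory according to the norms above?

By case analysis on not withhold_invoice: premise 6 gives O(not withhold_invoice -> not open_valve) and premise 5 gives O(withhold_invoice -> not open_valve), so O(not open_valve) either way.
The contrapositive of premise 7 (O(not post_bond -> open_valve)) is O(not open_valve -> post_bond), and O(not open_valve) is already established, so O(post_bond).
Premise 2 is O(not release_detainee -> not post_bond); contrapositively O(post_bond -> release_detainee). Since O(post_bond) holds, K gives O(release_detainee).
Premise 11 is O(release_detainee -> forward_directive); since O(release_detainee), deontic closure gives O(forward_directive).
Premise 8, O(not countersign_memo -> not forward_directive), contraposes to O(forward_directive -> countersign_memo); with O(forward_directive) we get O(countersign_memo).
So O(countersign_memo) holds — countersign_memo is obligatory. None of the other listed options is made obligatory by any chain of premises.

countersign_memo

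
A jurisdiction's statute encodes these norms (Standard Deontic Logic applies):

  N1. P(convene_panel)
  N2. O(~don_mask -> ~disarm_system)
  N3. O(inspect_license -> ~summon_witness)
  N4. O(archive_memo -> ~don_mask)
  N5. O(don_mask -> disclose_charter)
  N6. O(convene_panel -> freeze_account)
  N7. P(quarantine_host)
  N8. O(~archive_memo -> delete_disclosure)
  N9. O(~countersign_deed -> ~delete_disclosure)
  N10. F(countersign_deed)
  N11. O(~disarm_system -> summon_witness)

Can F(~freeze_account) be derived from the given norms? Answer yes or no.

Premise 6 is O(convene_panel -> freeze_account), but O(convene_panel) is not derivable from the premises (the permission P(convene_panel) asserts only ~O(~convene_panel), not O(convene_panel)), so it does not yield O(freeze_account).
No other premise forces O(freeze_account). An ideal world satisfying every premise can still have ~freeze_account true, so F(~freeze_account) is not derivable.

No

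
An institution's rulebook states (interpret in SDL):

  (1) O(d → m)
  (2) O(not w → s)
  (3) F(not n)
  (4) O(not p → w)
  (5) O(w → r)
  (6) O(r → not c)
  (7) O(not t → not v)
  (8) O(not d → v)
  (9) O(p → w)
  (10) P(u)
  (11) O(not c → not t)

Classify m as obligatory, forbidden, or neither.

Obligatory

By case analysis on p: premise 9 gives O(p → w) and premise 4 gives O(not p → w), so O(w) either way.
From O(w) and premise 5, O(w → r), we obtain O(r).
With premise 6, O(r → not c), the K-axiom yields O(not c).
Premise 11 is O(not c → not t); since O(not c), deontic closure gives O(not t).
Premise 7 is O(not t → not v); since O(not t), deontic closure gives O(not v).
Premise 8, O(not d → v), contraposes to O(not v → d); with O(not v) we get O(d).
From O(d) and premise 1, O(d → m), we obtain O(m).
Premises 2, 3, 10 do not contribute to this derivation.
Hence m is obligatory.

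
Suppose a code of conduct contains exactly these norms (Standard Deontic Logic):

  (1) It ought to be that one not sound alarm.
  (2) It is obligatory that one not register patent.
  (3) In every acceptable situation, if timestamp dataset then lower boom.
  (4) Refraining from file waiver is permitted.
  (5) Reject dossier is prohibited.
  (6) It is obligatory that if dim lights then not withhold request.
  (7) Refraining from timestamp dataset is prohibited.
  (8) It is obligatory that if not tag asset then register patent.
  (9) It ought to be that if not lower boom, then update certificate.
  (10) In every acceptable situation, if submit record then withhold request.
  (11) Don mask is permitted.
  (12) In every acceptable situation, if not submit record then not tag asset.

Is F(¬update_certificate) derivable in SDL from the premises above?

No

Premise 9 is O(¬lower_boom → update_certificate), but O(¬lower_boom) is not derivable from the premises, so it does not yield O(update_certificate).
No other premise forces O(update_certificate). An ideal world satisfying every premise can still have ¬update_certificate true, so F(¬update_certificate) is not derivable.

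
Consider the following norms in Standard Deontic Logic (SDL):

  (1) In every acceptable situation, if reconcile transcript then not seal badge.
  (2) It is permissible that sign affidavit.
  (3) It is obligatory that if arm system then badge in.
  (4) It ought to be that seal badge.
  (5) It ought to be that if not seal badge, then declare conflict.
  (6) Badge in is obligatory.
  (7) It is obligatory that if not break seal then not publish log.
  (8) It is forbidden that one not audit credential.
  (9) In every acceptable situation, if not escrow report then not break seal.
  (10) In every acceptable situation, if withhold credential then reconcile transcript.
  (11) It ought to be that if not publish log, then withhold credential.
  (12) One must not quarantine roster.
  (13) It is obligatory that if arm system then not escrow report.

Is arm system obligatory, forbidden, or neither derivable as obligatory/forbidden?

Forbidden

From premise 4 we have O(seal_badge).
The contrapositive of premise 1 (O(reconcile_transcript → ¬seal_badge)) is O(seal_badge → ¬reconcile_transcript), and O(seal_badge) is already established, so O(¬reconcile_transcript).
Premise 10, O(withhold_credential → reconcile_transcript), contraposes to O(¬reconcile_transcript → ¬withhold_credential); with O(¬reconcile_transcript) we get O(¬withhold_credential).
Premise 11 is O(¬publish_log → withhold_credential); contrapositively O(¬withhold_credential → publish_log). Since O(¬withhold_credential) holds, K gives O(publish_log).
The contrapositive of premise 7 (O(¬break_seal → ¬publish_log)) is O(publish_log → break_seal), and O(publish_log) is already established, so O(break_seal).
The contrapositive of premise 9 (O(¬escrow_report → ¬break_seal)) is O(break_seal → escrow_report), and O(break_seal) is already established, so O(escrow_report).
Premise 13, O(arm_system → ¬escrow_report), contraposes to O(escrow_report → ¬arm_system); with O(escrow_report) we get O(¬arm_system).
Premises 2, 3, 5, 6, 8, 12 do not contribute to this derivation.
Thus O(¬arm_system), which is F(arm_system): arm_system is forbidden.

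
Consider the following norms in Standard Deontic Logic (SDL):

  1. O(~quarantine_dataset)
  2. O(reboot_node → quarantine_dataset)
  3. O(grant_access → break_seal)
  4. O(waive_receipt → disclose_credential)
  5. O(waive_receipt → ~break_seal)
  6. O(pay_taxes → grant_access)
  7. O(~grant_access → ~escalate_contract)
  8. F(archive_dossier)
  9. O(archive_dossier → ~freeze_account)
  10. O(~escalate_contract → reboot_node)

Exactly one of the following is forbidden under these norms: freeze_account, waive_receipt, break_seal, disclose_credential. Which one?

Premise 1 gives O(~quarantine_dataset).
The contrapositive of premise 2 (O(reboot_node → quarantine_dataset)) is O(~quarantine_dataset → ~reboot_node), and O(~quarantine_dataset) is already established, so O(~reboot_node).
Premise 10, O(~escalate_contract → reboot_node), contraposes to O(~reboot_node → escalate_contract); with O(~reboot_node) we get O(escalate_contract).
Premise 7, O(~grant_access → ~escalate_contract), contraposes to O(escalate_contract → grant_access); with O(escalate_contract) we get O(grant_access).
Applying K to premise 3 (O(grant_access → break_seal)) and O(grant_access) yields O(break_seal).
Premise 5, O(waive_receipt → ~break_seal), contraposes to O(break_seal → ~waive_receipt); with O(break_seal) we get O(~waive_receipt).
So O(~waive_receipt) holds, i.e. waive_receipt is forbidden. None of the other listed options is forbidden under the premises.

waive_receipt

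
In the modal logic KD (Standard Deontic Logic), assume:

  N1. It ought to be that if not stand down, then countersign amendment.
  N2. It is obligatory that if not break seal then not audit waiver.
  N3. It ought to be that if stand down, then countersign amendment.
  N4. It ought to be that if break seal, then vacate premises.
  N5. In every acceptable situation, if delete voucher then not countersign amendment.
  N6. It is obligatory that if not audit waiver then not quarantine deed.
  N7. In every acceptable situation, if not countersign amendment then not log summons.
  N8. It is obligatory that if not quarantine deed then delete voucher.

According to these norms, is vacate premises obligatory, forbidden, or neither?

By case analysis on ¬stand_down: premise 1 gives O(¬stand_down → countersign_amendment) and premise 3 gives O(stand_down → countersign_amendment), so O(countersign_amendment) either way.
Premise 5, O(delete_voucher → ¬countersign_amendment), contraposes to O(countersign_amendment → ¬delete_voucher); with O(countersign_amendment) we get O(¬delete_voucher).
The contrapositive of premise 8 (O(¬quarantine_deed → delete_voucher)) is O(¬delete_voucher → quarantine_deed), and O(¬delete_voucher) is already established, so O(quarantine_deed).
Premise 6 is O(¬audit_waiver → ¬quarantine_deed); contrapositively O(quarantine_deed → audit_waiver). Since O(quarantine_deed) holds, K gives O(audit_waiver).
Premise 2 is O(¬break_seal → ¬audit_waiver); contrapositively O(audit_waiver → break_seal). Since O(audit_waiver) holds, K gives O(break_seal).
With premise 4, O(break_seal → vacate_premises), the K-axiom yields O(vacate_premises).
Premise 7 does not contribute to this derivation.
Hence vacate_premises is obligatory.

Obligatory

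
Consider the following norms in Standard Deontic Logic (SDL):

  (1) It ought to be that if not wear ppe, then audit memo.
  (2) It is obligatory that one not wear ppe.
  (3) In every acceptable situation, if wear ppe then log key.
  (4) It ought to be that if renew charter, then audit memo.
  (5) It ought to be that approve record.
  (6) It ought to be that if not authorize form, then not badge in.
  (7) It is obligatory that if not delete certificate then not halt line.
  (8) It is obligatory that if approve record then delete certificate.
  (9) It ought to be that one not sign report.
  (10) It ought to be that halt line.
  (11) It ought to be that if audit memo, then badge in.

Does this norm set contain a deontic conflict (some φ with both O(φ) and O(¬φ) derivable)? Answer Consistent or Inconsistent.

Consistent

Premise 7 is O(¬delete_certificate → ¬halt_line), but O(¬delete_certificate) is not derivable from the premises, so it does not yield O(¬halt_line).
So O(¬halt_line) is not derivable, and the apparent clash with O(halt_line) does not arise.
A world satisfying every obligation exists (e.g. approve_record=true, audit_memo=true, authorize_form=true, badge_in=true, delete_certificate=true, halt_line=true, log_key=false, renew_charter=false, sign_report=false, wear_ppe=false); no atom is both obligatory and forbidden, so the set is consistent.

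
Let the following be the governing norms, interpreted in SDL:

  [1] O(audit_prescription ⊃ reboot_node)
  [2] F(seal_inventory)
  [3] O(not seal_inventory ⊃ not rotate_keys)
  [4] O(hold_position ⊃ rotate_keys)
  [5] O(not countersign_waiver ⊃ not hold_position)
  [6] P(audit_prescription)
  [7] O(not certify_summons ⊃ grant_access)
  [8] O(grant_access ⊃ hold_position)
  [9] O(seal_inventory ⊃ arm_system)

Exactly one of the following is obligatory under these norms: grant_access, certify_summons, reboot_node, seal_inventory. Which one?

certify_summons

F(seal_inventory) at premise 2 means O(not seal_inventory).
Applying K to premise 3 (O(not seal_inventory ⊃ not rotate_keys)) and O(not seal_inventory) yields O(not rotate_keys).
Premise 4 is O(hold_position ⊃ rotate_keys); contrapositively O(not rotate_keys ⊃ not hold_position). Since O(not rotate_keys) holds, K gives O(not hold_position).
The contrapositive of premise 8 (O(grant_access ⊃ hold_position)) is O(not hold_position ⊃ not grant_access), and O(not hold_position) is already established, so O(not grant_access).
The contrapositive of premise 7 (O(not certify_summons ⊃ grant_access)) is O(not grant_access ⊃ certify_summons), and O(not grant_access) is already established, so O(certify_summons).
So O(certify_summons) holds — certify_summons is obligatory. None of the other listed options is made obligatory by any chain of premises.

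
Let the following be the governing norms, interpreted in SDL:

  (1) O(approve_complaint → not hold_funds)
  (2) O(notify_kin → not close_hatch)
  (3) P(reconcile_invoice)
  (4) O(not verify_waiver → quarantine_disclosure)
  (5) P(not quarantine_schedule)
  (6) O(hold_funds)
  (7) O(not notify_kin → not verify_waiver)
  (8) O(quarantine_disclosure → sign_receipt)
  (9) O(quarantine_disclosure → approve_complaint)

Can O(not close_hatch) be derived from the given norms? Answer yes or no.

From premise 6 we have O(hold_funds).
Premise 1 is O(approve_complaint → not hold_funds); contrapositively O(hold_funds → not approve_complaint). Since O(hold_funds) holds, K gives O(not approve_complaint).
The contrapositive of premise 9 (O(quarantine_disclosure → approve_complaint)) is O(not approve_complaint → not quarantine_disclosure), and O(not approve_complaint) is already established, so O(not quarantine_disclosure).
The contrapositive of premise 4 (O(not verify_waiver → quarantine_disclosure)) is O(not quarantine_disclosure → verify_waiver), and O(not quarantine_disclosure) is already established, so O(verify_waiver).
The contrapositive of premise 7 (O(not notify_kin → not verify_waiver)) is O(verify_waiver → notify_kin), and O(verify_waiver) is already established, so O(notify_kin).
Applying K to premise 2 (O(notify_kin → not close_hatch)) and O(notify_kin) yields O(not close_hatch).
Premises 3, 5, 8 do not contribute to this derivation.
So O(not close_hatch) follows.

Yes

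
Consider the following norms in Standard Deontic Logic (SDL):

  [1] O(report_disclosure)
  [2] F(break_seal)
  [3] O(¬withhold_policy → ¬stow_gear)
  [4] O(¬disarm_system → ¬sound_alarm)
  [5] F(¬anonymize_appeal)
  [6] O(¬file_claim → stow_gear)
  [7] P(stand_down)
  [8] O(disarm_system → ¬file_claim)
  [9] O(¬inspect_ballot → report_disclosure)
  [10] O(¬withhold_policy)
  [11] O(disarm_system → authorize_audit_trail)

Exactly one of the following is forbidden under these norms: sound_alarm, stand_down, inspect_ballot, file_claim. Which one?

From premise 10 we have O(¬withhold_policy).
With premise 3, O(¬withhold_policy → ¬stow_gear), the K-axiom yields O(¬stow_gear).
Premise 6 is O(¬file_claim → stow_gear); contrapositively O(¬stow_gear → file_claim). Since O(¬stow_gear) holds, K gives O(file_claim).
Premise 8 is O(disarm_system → ¬file_claim); contrapositively O(file_claim → ¬disarm_system). Since O(file_claim) holds, K gives O(¬disarm_system).
Premise 4 is O(¬disarm_system → ¬sound_alarm); since O(¬disarm_system), deontic closure gives O(¬sound_alarm).
So O(¬sound_alarm) holds, i.e. sound_alarm is forbidden. None of the other listed options is forbidden under the premises.

sound_alarm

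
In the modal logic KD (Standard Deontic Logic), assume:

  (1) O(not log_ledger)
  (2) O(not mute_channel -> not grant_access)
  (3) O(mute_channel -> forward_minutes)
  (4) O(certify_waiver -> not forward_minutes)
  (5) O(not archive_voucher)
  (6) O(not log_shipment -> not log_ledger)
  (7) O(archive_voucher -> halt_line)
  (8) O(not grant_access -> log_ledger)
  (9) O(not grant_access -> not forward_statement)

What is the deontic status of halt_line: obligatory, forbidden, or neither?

Premise 7 is O(archive_voucher -> halt_line), but O(archive_voucher) is not derivable from the premises, so it does not yield O(halt_line).
No premise or chain of K-axiom applications forces O(halt_line), and none forces O(not halt_line). So halt_line is neither obligatory nor forbidden under these norms.

Neither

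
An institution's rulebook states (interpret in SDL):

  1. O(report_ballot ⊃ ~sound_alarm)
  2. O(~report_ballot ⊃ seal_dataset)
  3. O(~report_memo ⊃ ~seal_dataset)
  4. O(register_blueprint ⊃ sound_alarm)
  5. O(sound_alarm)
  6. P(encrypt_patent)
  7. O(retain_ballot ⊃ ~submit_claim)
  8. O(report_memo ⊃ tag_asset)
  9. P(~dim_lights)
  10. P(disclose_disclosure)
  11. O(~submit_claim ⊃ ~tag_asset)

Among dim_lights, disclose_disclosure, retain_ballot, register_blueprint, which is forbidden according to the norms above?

retain_ballot

Premise 5 gives O(sound_alarm).
The contrapositive of premise 1 (O(report_ballot ⊃ ~sound_alarm)) is O(sound_alarm ⊃ ~report_ballot), and O(sound_alarm) is already established, so O(~report_ballot).
Applying K to premise 2 (O(~report_ballot ⊃ seal_dataset)) and O(~report_ballot) yields O(seal_dataset).
Premise 3 is O(~report_memo ⊃ ~seal_dataset); contrapositively O(seal_dataset ⊃ report_memo). Since O(seal_dataset) holds, K gives O(report_memo).
Applying K to premise 8 (O(report_memo ⊃ tag_asset)) and O(report_memo) yields O(tag_asset).
Premise 11 is O(~submit_claim ⊃ ~tag_asset); contrapositively O(tag_asset ⊃ submit_claim). Since O(tag_asset) holds, K gives O(submit_claim).
Premise 7 is O(retain_ballot ⊃ ~submit_claim); contrapositively O(submit_claim ⊃ ~retain_ballot). Since O(submit_claim) holds, K gives O(~retain_ballot).
So O(~retain_ballot) holds, i.e. retain_ballot is forbidden. None of the other listed options is forbidden under the premises.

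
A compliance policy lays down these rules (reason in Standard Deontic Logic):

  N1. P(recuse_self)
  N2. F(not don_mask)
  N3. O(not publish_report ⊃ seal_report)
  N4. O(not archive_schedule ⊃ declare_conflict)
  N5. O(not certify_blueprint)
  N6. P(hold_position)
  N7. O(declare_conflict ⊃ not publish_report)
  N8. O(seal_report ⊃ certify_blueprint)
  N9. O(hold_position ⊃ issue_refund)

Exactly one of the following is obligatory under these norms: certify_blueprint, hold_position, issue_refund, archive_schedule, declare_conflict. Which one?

archive_schedule

From premise 5 we have O(not certify_blueprint).
Premise 8 is O(seal_report ⊃ certify_blueprint); contrapositively O(not certify_blueprint ⊃ not seal_report). Since O(not certify_blueprint) holds, K gives O(not seal_report).
Premise 3 is O(not publish_report ⊃ seal_report); contrapositively O(not seal_report ⊃ publish_report). Since O(not seal_report) holds, K gives O(publish_report).
Premise 7, O(declare_conflict ⊃ not publish_report), contraposes to O(publish_report ⊃ not declare_conflict); with O(publish_report) we get O(not declare_conflict).
Premise 4 is O(not archive_schedule ⊃ declare_conflict); contrapositively O(not declare_conflict ⊃ archive_schedule). Since O(not declare_conflict) holds, K gives O(archive_schedule).
So O(archive_schedule) holds — archive_schedule is obligatory. None of the other listed options is made obligatory by any chain of premises.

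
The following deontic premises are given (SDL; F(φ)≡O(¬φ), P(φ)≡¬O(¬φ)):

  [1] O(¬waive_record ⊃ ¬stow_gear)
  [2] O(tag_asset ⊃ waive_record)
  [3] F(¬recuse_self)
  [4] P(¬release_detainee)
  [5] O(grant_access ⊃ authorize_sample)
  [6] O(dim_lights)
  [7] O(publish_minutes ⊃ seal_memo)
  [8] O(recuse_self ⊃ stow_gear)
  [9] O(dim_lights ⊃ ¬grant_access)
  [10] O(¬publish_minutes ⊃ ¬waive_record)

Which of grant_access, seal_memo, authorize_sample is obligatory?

Premise 3, F(¬recuse_self), is equivalent to O(recuse_self).
With premise 8, O(recuse_self ⊃ stow_gear), the K-axiom yields O(stow_gear).
Premise 1, O(¬waive_record ⊃ ¬stow_gear), contraposes to O(stow_gear ⊃ waive_record); with O(stow_gear) we get O(waive_record).
The contrapositive of premise 10 (O(¬publish_minutes ⊃ ¬waive_record)) is O(waive_record ⊃ publish_minutes), and O(waive_record) is already established, so O(publish_minutes).
From O(publish_minutes) and premise 7, O(publish_minutes ⊃ seal_memo), we obtain O(seal_memo).
So O(seal_memo) holds — seal_memo is obligatory. None of the other listed options is made obligatory by any chain of premises.

seal_memo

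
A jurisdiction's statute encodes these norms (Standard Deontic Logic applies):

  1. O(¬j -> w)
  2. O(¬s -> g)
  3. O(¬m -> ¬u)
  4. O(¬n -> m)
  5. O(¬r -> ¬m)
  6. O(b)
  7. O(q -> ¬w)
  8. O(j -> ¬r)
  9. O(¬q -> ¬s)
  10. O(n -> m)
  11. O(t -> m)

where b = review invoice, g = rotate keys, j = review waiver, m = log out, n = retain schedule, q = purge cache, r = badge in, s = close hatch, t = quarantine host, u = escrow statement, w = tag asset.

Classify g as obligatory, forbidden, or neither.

Premises 10 and 4 cover both cases: O(n -> m) and O(¬n -> m). Since n ∨ ¬n is a tautology, O(m) follows.
Premise 5, O(¬r -> ¬m), contraposes to O(m -> r); with O(m) we get O(r).
Premise 8, O(j -> ¬r), contraposes to O(r -> ¬j); with O(r) we get O(¬j).
From O(¬j) and premise 1, O(¬j -> w), we obtain O(w).
The contrapositive of premise 7 (O(q -> ¬w)) is O(w -> ¬q), and O(w) is already established, so O(¬q).
Premise 9 is O(¬q -> ¬s); since O(¬q), deontic closure gives O(¬s).
With premise 2, O(¬s -> g), the K-axiom yields O(g).
Premises 3, 6, 11 do not contribute to this derivation.
Hence g is obligatory.

Obligatory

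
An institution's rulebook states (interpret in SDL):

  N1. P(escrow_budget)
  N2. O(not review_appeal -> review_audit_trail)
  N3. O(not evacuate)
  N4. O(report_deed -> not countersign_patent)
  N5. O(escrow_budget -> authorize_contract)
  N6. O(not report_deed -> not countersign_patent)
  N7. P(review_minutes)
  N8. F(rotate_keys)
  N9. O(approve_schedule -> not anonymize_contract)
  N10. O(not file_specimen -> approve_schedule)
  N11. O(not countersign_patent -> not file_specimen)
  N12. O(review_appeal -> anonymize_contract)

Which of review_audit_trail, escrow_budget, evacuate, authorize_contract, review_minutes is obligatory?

review_audit_trail

Premises 4 and 6 cover both cases: O(report_deed -> not countersign_patent) and O(not report_deed -> not countersign_patent). Since report_deed ∨ not report_deed is a tautology, O(not countersign_patent) follows.
From O(not countersign_patent) and premise 11, O(not countersign_patent -> not file_specimen), we obtain O(not file_specimen).
Applying K to premise 10 (O(not file_specimen -> approve_schedule)) and O(not file_specimen) yields O(approve_schedule).
With premise 9, O(approve_schedule -> not anonymize_contract), the K-axiom yields O(not anonymize_contract).
Premise 12 is O(review_appeal -> anonymize_contract); contrapositively O(not anonymize_contract -> not review_appeal). Since O(not anonymize_contract) holds, K gives O(not review_appeal).
Applying K to premise 2 (O(not review_appeal -> review_audit_trail)) and O(not review_appeal) yields O(review_audit_trail).
So O(review_audit_trail) holds — review_audit_trail is obligatory. None of the other listed options is made obligatory by any chain of premises.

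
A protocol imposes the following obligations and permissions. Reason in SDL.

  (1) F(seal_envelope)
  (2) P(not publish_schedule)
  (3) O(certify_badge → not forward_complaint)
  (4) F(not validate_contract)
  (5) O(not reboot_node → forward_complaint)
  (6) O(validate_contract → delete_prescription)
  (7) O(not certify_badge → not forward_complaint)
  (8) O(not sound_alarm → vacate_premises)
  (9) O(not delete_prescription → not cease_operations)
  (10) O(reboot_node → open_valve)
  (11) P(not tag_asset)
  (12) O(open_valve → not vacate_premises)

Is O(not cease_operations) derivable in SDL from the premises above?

Premise 9 is O(not delete_prescription → not cease_operations), but O(not delete_prescription) is not derivable from the premises, so it does not yield O(not cease_operations).
No other premise forces O(not cease_operations). An ideal world satisfying every premise can still have not cease_operations false, so O(not cease_operations) is not derivable.

No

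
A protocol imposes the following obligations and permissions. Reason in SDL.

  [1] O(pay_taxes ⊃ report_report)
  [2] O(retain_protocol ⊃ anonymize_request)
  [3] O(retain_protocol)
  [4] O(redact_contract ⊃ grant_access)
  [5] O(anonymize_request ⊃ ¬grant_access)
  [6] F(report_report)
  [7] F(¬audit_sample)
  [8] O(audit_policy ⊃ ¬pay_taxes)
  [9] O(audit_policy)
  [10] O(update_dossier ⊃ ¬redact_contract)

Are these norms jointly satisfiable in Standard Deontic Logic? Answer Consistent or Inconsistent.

Consistent

Premise 1 is O(pay_taxes ⊃ report_report), but O(pay_taxes) is not derivable from the premises, so it does not yield O(report_report).
So O(report_report) is not derivable, and the apparent clash with O(¬report_report) does not arise.
A world satisfying every obligation exists (e.g. anonymize_request=true, audit_policy=true, audit_sample=true, grant_access=false, pay_taxes=false, redact_contract=false, report_report=false, retain_protocol=true, update_dossier=false); no atom is both obligatory and forbidden, so the set is consistent.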